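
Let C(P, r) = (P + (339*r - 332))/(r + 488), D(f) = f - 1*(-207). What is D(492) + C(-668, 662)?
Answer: 513634/575 ≈ 893.28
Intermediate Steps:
D(f) = 207 + f (D(f) = f + 207 = 207 + f)
C(P, r) = (-332 + P + 339*r)/(488 + r) (C(P, r) = (P + (-332 + 339*r))/(488 + r) = (-332 + P + 339*r)/(488 + r))
D(492) + C(-668, 662) = (207 + 492) + (-332 - 668 + 339*662)/(488 + 662) = 699 + (-332 - 668 + 224418)/1150 = 699 + (1/1150)*223418 = 699 + 111709/575 = 513634/575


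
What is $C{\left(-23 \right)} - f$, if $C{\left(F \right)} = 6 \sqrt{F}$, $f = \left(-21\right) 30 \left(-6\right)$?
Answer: $-3780 + 6 i \sqrt{23} \approx -3780.0 + 28.775 i$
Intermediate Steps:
$f = 3780$ ($f = \left(-630\right) \left(-6\right) = 3780$)
$C{\left(-23 \right)} - f = 6 \sqrt{-23} - 3780 = 6 i \sqrt{23} - 3780 = -3780 + 6 i \sqrt{23}$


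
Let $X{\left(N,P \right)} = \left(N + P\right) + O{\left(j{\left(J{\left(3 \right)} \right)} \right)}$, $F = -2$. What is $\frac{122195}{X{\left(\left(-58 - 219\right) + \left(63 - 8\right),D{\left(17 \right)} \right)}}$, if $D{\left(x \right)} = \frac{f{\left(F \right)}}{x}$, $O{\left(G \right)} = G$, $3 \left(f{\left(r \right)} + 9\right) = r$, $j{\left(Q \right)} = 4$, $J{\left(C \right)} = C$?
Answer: $- \frac{6231945}{11147} \approx -559.07$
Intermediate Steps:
$f{\left(r \right)} = -9 + \frac{r}{3}$
$D{\left(x \right)} = - \frac{29}{3 x}$ ($D{\left(x \right)} = \frac{-9 + \frac{1}{3} \left(-2\right)}{x} = \frac{-9 - \frac{2}{3}}{x} = - \frac{29}{3 x}$)
$X{\left(N,P \right)} = 4 + N + P$ ($X{\left(N,P \right)} = \left(N + P\right) + 4 = 4 + N + P$)
$\frac{122195}{X{\left(\left(-58 - 219\right) + \left(63 - 8\right),D{\left(17 \right)} \right)}} = \frac{122195}{4 + \left(\left(-58 - 219\right) + \left(63 - 8\right)\right) - \frac{29}{3 \cdot 17}} = \frac{122195}{4 + \left(-277 + \left(63 - 8\right)\right) - \frac{29}{51}} = \frac{122195}{4 + \left(-277 + 55\right) - \frac{29}{51}} = \frac{122195}{4 - 222 - \frac{29}{51}} = \frac{122195}{- \frac{11147}{51}} = 122195 \left(- \frac{51}{11147}\right) = - \frac{6231945}{11147}$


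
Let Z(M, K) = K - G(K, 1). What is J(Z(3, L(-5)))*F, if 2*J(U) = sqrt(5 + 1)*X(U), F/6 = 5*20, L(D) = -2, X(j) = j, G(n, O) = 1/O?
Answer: -900*sqrt(6) ≈ -2204.5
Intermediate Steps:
Z(M, K) = -1 + K (Z(M, K) = K - 1/1 = K - 1*1 = K - 1 = -1 + K)
F = 600 (F = 6*(5*20) = 6*100 = 600)
J(U) = U*sqrt(6)/2 (J(U) = (sqrt(5 + 1)*U)/2 = (sqrt(6)*U)/2 = (U*sqrt(6))/2 = U*sqrt(6)/2)
J(Z(3, L(-5)))*F = ((-1 - 2)*sqrt(6)/2)*600 = ((1/2)*(-3)*sqrt(6))*600 = -3*sqrt(6)/2*600 = -900*sqrt(6)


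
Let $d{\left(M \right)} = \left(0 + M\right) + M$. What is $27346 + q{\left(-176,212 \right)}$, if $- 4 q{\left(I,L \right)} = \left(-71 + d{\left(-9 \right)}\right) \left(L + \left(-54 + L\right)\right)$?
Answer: $\frac{71157}{2} \approx 35579.0$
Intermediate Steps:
$d{\left(M \right)} = 2 M$ ($d{\left(M \right)} = M + M = 2 M$)
$q{\left(I,L \right)} = - \frac{2403}{2} + \frac{89 L}{2}$ ($q{\left(I,L \right)} = - \frac{\left(-71 + 2 \left(-9\right)\right) \left(L + \left(-54 + L\right)\right)}{4} = - \frac{\left(-71 - 18\right) \left(-54 + 2 L\right)}{4} = - \frac{\left(-89\right) \left(-54 + 2 L\right)}{4} = - \frac{4806 - 178 L}{4} = - \frac{2403}{2} + \frac{89 L}{2}$)
$27346 + q{\left(-176,212 \right)} = 27346 + \left(- \frac{2403}{2} + \frac{89}{2} \cdot 212\right) = 27346 + \left(- \frac{2403}{2} + 9434\right) = 27346 + \frac{16465}{2} = \frac{71157}{2}$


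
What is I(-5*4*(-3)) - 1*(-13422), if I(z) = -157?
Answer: 13265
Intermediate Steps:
I(-5*4*(-3)) - 1*(-13422) = -157 - 1*(-13422) = -157 + 13422 = 13265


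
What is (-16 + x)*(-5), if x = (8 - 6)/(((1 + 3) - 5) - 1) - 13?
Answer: 150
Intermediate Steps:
x = -14 (x = 2/((4 - 5) - 1) - 13 = 2/(-1 - 1) - 13 = 2/(-2) - 13 = 2*(-1/2) - 13 = -1 - 13 = -14)
(-16 + x)*(-5) = (-16 - 14)*(-5) = -30*(-5) = 150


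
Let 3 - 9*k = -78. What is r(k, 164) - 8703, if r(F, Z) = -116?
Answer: -8819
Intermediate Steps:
k = 9 (k = ⅓ - ⅑*(-78) = ⅓ + 26/3 = 9)
r(k, 164) - 8703 = -116 - 8703 = -8819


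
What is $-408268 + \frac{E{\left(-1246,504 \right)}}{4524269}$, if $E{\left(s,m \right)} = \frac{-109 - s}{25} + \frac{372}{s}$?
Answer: $- \frac{28768804537929199}{70465489675} \approx -4.0827 \cdot 10^{5}$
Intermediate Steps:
$E{\left(s,m \right)} = - \frac{109}{25} + \frac{372}{s} - \frac{s}{25}$ ($E{\left(s,m \right)} = \left(-109 - s\right) \frac{1}{25} + \frac{372}{s} = \left(- \frac{109}{25} - \frac{s}{25}\right) + \frac{372}{s} = - \frac{109}{25} + \frac{372}{s} - \frac{s}{25}$)
$-408268 + \frac{E{\left(-1246,504 \right)}}{4524269} = -408268 + \frac{\frac{1}{25} \frac{1}{-1246} \left(9300 - - 1246 \left(109 - 1246\right)\right)}{4524269} = -408268 + \frac{1}{25} \left(- \frac{1}{1246}\right) \left(9300 - \left(-1246\right) \left(-1137\right)\right) \frac{1}{4524269} = -408268 + \frac{1}{25} \left(- \frac{1}{1246}\right) \left(9300 - 1416702\right) \frac{1}{4524269} = -408268 + \frac{1}{25} \left(- \frac{1}{1246}\right) \left(-1407402\right) \frac{1}{4524269} = -408268 + \frac{703701}{15575} \cdot \frac{1}{4524269} = -408268 + \frac{703701}{70465489675} = - \frac{28768804537929199}{70465489675}$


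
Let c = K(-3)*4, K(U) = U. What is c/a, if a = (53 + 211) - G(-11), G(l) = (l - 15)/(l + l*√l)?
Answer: 66*(I - √11)/(-1439*I + 1452*√11) ≈ -0.045488 + 0.00011265*I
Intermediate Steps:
G(l) = (-15 + l)/(l + l^(3/2))
c = -12 (c = -3*4 = -12)
a = 264 + 26/(-11 - 11*I*√11) (a = (53 + 211) - (-15 - 11)/(-11 + (-11)^(3/2)) = 264 - (-26)/(-11 - 11*I*√11) = 264 + 26/(-11 - 11*I*√11) ≈ 263.8 + 0.65327*I)
c/a = -12/(17411/66 + 13*I*√11/66)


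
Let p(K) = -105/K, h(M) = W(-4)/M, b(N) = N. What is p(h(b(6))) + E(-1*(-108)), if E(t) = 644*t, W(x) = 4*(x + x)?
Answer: 1113147/16 ≈ 69572.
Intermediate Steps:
W(x) = 8*x (W(x) = 4*(2*x) = 8*x)
h(M) = -32/M (h(M) = (8*(-4))/M = -32/M)
p(h(b(6))) + E(-1*(-108)) = -105/((-32/6)) + 644*(-1*(-108)) = -105/((-32*1/6)) + 644*108 = -105/(-16/3) + 69552 = -105*(-3/16) + 69552 = 315/16 + 69552 = 1113147/16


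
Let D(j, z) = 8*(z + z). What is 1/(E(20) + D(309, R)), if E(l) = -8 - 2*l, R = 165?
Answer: 1/2592 ≈ 0.00038580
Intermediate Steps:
D(j, z) = 16*z (D(j, z) = 8*(2*z) = 16*z)
1/(E(20) + D(309, R)) = 1/((-8 - 2*20) + 16*165) = 1/((-8 - 40) + 2640) = 1/(-48 + 2640) = 1/2592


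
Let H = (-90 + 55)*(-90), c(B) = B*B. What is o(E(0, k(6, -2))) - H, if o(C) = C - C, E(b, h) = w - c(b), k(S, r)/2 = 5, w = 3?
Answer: -3150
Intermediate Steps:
k(S, r) = 10 (k(S, r) = 2*5 = 10)
c(B) = B²
E(b, h) = 3 - b²
o(C) = 0
H = 3150 (H = -35*(-90) = 3150)
o(E(0, k(6, -2))) - H = 0 - 1*3150 = 0 - 3150 = -3150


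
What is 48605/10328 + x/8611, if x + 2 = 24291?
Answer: 669394447/88934408 ≈ 7.5268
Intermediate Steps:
x = 24289 (x = -2 + 24291 = 24289)
48605/10328 + x/8611 = 48605/10328 + 24289/8611 = 669394447/88934408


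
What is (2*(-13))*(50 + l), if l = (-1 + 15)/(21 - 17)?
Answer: -1391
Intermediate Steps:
l = 7/2 (l = 14/4 = 14*(1/4) = 7/2 ≈ 3.5000)
(2*(-13))*(50 + l) = (2*(-13))*(50 + 7/2) = -26*107/2 = -1391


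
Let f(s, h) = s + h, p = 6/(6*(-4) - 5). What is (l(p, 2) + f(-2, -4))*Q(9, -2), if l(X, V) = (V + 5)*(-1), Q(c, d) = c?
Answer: -117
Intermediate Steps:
p = -6/29 (p = 6/(-24 - 5) = 6/(-29) = 6*(-1/29) = -6/29 ≈ -0.20690)
f(s, h) = h + s
l(X, V) = -5 - V (l(X, V) = (5 + V)*(-1) = -5 - V)
(l(p, 2) + f(-2, -4))*Q(9, -2) = ((-5 - 1*2) + (-4 - 2))*9 = ((-5 - 2) - 6)*9 = (-7 - 6)*9 = -13*9 = -117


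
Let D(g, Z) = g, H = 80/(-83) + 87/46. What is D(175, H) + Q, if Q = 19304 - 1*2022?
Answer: 17457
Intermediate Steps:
H = 3541/3818 (H = 80*(-1/83) + 87*(1/46) = -80/83 + 87/46 = 3541/3818 ≈ 0.92745)
Q = 17282 (Q = 19304 - 2022 = 17282)
D(175, H) + Q = 175 + 17282 = 17457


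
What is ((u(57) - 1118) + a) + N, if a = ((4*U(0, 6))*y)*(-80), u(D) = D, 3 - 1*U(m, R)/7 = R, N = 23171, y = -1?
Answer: 15390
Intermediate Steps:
U(m, R) = 21 - 7*R
a = -6720 (a = ((4*(21 - 7*6))*(-1))*(-80) = ((4*(21 - 42))*(-1))*(-80) = ((4*(-21))*(-1))*(-80) = -84*(-1)*(-80) = 84*(-80) = -6720)
((u(57) - 1118) + a) + N = ((57 - 1118) - 6720) + 23171 = (-1061 - 6720) + 23171 = -7781 + 23171 = 15390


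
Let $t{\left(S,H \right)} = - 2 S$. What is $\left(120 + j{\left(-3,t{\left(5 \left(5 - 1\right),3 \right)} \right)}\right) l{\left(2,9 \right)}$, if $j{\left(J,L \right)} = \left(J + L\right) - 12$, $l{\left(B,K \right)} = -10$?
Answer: $-650$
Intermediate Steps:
$j{\left(J,L \right)} = -12 + J + L$
$\left(120 + j{\left(-3,t{\left(5 \left(5 - 1\right),3 \right)} \right)}\right) l{\left(2,9 \right)} = \left(120 - \left(15 + 2 \cdot 5 \left(5 - 1\right)\right)\right) \left(-10\right) = \left(120 - \left(15 + 2 \cdot 5 \cdot 4\right)\right) \left(-10\right) = \left(120 - 55\right) \left(-10\right) = 65 \left(-10\right) = -650$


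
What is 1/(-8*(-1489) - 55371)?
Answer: -1/43459 ≈ -2.3010e-5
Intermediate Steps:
1/(-8*(-1489) - 55371) = 1/(11912 - 55371) = 1/(-43459) = -1/43459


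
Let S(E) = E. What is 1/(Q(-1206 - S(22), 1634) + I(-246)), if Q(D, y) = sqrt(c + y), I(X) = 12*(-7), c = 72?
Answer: -42/2675 - sqrt(1706)/5350 ≈ -0.023421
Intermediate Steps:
I(X) = -84
Q(D, y) = sqrt(72 + y)
1/(Q(-1206 - S(22), 1634) + I(-246)) = 1/(sqrt(72 + 1634) - 84) = 1/(sqrt(1706) - 84) = 1/(-84 + sqrt(1706))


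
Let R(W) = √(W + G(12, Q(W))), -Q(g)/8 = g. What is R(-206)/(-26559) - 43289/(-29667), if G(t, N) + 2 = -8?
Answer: 43289/29667 - 2*I*√6/8853 ≈ 1.4592 - 0.00055337*I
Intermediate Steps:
Q(g) = -8*g
G(t, N) = -10 (G(t, N) = -2 - 8 = -10)
R(W) = √(-10 + W) (R(W) = √(W - 10) = √(-10 + W))
R(-206)/(-26559) - 43289/(-29667) = √(-10 - 206)/(-26559) - 43289/(-29667) = √(-216)*(-1/26559) - 43289*(-1/29667) = (6*I*√6)*(-1/26559) + 43289/29667 = -2*I*√6/8853 + 43289/29667 = 43289/29667 - 2*I*√6/8853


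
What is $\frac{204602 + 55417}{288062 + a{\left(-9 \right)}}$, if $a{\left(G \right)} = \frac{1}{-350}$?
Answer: $\frac{10111850}{11202411} \approx 0.90265$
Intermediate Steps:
$a{\left(G \right)} = - \frac{1}{350}$
$\frac{204602 + 55417}{288062 + a{\left(-9 \right)}} = \frac{204602 + 55417}{288062 - \frac{1}{350}} = \frac{260019}{\frac{100821699}{350}} = 260019 \cdot \frac{350}{100821699} = \frac{10111850}{11202411}$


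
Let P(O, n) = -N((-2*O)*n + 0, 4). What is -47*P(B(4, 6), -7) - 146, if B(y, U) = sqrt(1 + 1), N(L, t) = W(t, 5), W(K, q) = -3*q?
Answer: -851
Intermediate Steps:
N(L, t) = -15 (N(L, t) = -3*5 = -15)
B(y, U) = sqrt(2)
P(O, n) = 15 (P(O, n) = -1*(-15) = 15)
-47*P(B(4, 6), -7) - 146 = -47*15 - 146 = -705 - 146 = -851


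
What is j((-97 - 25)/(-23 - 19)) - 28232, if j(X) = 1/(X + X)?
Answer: -3444283/122 ≈ -28232.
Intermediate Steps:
j(X) = 1/(2*X)
j((-97 - 25)/(-23 - 19)) - 28232 = 1/(2*(((-97 - 25)/(-23 - 19)))) - 28232 = 1/(2*((-122/(-42)))) - 28232 = 1/(2*((-122*(-1/42)))) - 28232 = 1/(2*(61/21)) - 28232 = (1/2)*(21/61) - 28232 = 21/122 - 28232 = -3444283/122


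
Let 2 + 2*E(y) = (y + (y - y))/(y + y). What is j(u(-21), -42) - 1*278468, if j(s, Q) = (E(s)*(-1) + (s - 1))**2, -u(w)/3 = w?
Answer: -4392487/16 ≈ -2.7453e+5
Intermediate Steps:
u(w) = -3*w
E(y) = -3/4 (E(y) = -1 + ((y + (y - y))/(y + y))/2 = -1 + ((y + 0)/((2*y)))/2 = -1 + (y*(1/(2*y)))/2 = -1 + (1/2)*(1/2) = -1 + 1/4 = -3/4)
j(s, Q) = (-1/4 + s)**2 (j(s, Q) = (-3/4*(-1) + (s - 1))**2 = (3/4 + (-1 + s))**2 = (-1/4 + s)**2)
j(u(-21), -42) - 1*278468 = (-1 + 4*(-3*(-21)))**2/16 - 1*278468 = (-1 + 4*63)**2/16 - 278468 = (-1 + 252)**2/16 - 278468 = (1/16)*251**2 - 278468 = (1/16)*63001 - 278468 = 63001/16 - 278468 = -4392487/16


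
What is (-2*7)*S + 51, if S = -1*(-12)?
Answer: -117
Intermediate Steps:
S = 12
(-2*7)*S + 51 = -2*7*12 + 51 = -14*12 + 51 = -168 + 51 = -117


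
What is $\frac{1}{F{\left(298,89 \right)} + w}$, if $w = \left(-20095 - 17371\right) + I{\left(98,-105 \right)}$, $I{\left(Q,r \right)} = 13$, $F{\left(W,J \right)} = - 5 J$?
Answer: $- \frac{1}{37898} \approx -2.6387 \cdot 10^{-5}$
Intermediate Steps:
$w = -37453$ ($w = \left(-20095 - 17371\right) + 13 = -37466 + 13 = -37453$)
$\frac{1}{F{\left(298,89 \right)} + w} = \frac{1}{\left(-5\right) 89 - 37453} = \frac{1}{-445 - 37453} = \frac{1}{-37898} = - \frac{1}{37898}$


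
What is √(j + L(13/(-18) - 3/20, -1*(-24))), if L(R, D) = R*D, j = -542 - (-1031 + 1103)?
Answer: 2*I*√35715/15 ≈ 25.198*I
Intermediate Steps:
j = -614 (j = -542 - 1*72 = -542 - 72 = -614)
L(R, D) = D*R
√(j + L(13/(-18) - 3/20, -1*(-24))) = √(-614 + (-1*(-24))*(13/(-18) - 3/20)) = √(-614 + 24*(13*(-1/18) - 3*1/20)) = √(-614 + 24*(-13/18 - 3/20)) = √(-614 + 24*(-157/180)) = √(-614 - 314/15) = √(-9524/15) = 2*I*√35715/15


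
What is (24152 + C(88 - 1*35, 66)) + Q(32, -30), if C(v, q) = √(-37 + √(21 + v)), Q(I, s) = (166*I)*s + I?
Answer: -135176 + I*√(37 - √74) ≈ -1.3518e+5 + 5.3289*I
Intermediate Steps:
Q(I, s) = I + 166*I*s (Q(I, s) = 166*I*s + I = I + 166*I*s)
(24152 + C(88 - 1*35, 66)) + Q(32, -30) = (24152 + √(-37 + √(21 + (88 - 1*35)))) + 32*(1 + 166*(-30)) = (24152 + √(-37 + √(21 + (88 - 35)))) + 32*(1 - 4980) = (24152 + √(-37 + √(21 + 53))) + 32*(-4979) = (24152 + √(-37 + √74)) - 159328 = -135176 + √(-37 + √74)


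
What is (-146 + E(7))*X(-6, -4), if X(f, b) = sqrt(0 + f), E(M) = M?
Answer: -139*I*sqrt(6) ≈ -340.48*I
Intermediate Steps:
X(f, b) = sqrt(f)
(-146 + E(7))*X(-6, -4) = (-146 + 7)*sqrt(-6) = -139*I*sqrt(6)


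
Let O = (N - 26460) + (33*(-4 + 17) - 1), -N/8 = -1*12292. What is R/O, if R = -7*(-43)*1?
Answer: 301/72304 ≈ 0.0041630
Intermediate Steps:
N = 98336 (N = -(-8)*12292 = -8*(-12292) = 98336)
R = 301 (R = 301*1 = 301)
O = 72304 (O = (98336 - 26460) + (33*(-4 + 17) - 1) = 71876 + (33*13 - 1) = 71876 + (429 - 1) = 71876 + 428 = 72304)
R/O = 301/72304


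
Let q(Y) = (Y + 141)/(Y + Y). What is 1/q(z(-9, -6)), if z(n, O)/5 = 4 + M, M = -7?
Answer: -5/21 ≈ -0.23810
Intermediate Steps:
z(n, O) = -15 (z(n, O) = 5*(4 - 7) = 5*(-3) = -15)
q(Y) = (141 + Y)/(2*Y) (q(Y) = (141 + Y)/((2*Y)) = (141 + Y)*(1/(2*Y)) = (141 + Y)/(2*Y))
1/q(z(-9, -6)) = 1/((1/2)*(141 - 15)/(-15)) = 1/((1/2)*(-1/15)*126) = 1/(-21/5) = -5/21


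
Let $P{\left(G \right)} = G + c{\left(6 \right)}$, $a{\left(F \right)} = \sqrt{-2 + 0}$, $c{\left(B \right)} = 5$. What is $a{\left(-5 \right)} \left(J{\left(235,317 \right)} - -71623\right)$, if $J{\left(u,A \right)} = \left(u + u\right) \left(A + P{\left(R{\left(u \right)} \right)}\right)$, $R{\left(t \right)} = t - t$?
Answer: $222963 i \sqrt{2} \approx 3.1532 \cdot 10^{5} i$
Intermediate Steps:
$R{\left(t \right)} = 0$
$a{\left(F \right)} = i \sqrt{2}$ ($a{\left(F \right)} = \sqrt{-2} = i \sqrt{2}$)
$P{\left(G \right)} = 5 + G$ ($P{\left(G \right)} = G + 5 = 5 + G$)
$J{\left(u,A \right)} = 2 u \left(5 + A\right)$ ($J{\left(u,A \right)} = \left(u + u\right) \left(A + \left(5 + 0\right)\right) = 2 u \left(A + 5\right) = 2 u \left(5 + A\right)$)
$a{\left(-5 \right)} \left(J{\left(235,317 \right)} - -71623\right) = i \sqrt{2} \left(2 \cdot 235 \left(5 + 317\right) - -71623\right) = i \sqrt{2} \left(2 \cdot 235 \cdot 322 + 71623\right) = i \sqrt{2} \left(151340 + 71623\right) = i \sqrt{2} \cdot 222963 = 222963 i \sqrt{2}$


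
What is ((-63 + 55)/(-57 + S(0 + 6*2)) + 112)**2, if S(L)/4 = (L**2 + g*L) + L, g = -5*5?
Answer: 5027377216/400689 ≈ 12547.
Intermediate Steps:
g = -25
S(L) = -96*L + 4*L**2 (S(L) = 4*((L**2 - 25*L) + L) = 4*(L**2 - 24*L) = -96*L + 4*L**2)
((-63 + 55)/(-57 + S(0 + 6*2)) + 112)**2 = ((-63 + 55)/(-57 + 4*(0 + 6*2)*(-24 + (0 + 6*2))) + 112)**2 = (-8/(-57 + 4*(0 + 12)*(-24 + (0 + 12))) + 112)**2 = (-8/(-57 + 4*12*(-24 + 12)) + 112)**2 = (-8/(-57 + 4*12*(-12)) + 112)**2 = (-8/(-57 - 576) + 112)**2 = (-8/(-633) + 112)**2 = (-8*(-1/633) + 112)**2 = (8/633 + 112)**2 = (70904/633)**2 = 5027377216/400689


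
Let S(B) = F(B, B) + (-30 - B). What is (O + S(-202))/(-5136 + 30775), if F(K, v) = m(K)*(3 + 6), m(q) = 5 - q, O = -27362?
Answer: -25327/25639 ≈ -0.98783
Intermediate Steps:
F(K, v) = 45 - 9*K (F(K, v) = (5 - K)*(3 + 6) = (5 - K)*9 = 45 - 9*K)
S(B) = 15 - 10*B (S(B) = (45 - 9*B) + (-30 - B) = 15 - 10*B)
(O + S(-202))/(-5136 + 30775) = (-27362 + (15 - 10*(-202)))/(-5136 + 30775) = (-27362 + (15 + 2020))/25639 = (-27362 + 2035)*(1/25639) = -25327*1/25639 = -25327/25639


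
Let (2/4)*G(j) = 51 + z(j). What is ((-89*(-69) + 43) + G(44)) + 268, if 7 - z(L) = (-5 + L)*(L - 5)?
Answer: 3526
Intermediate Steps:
z(L) = 7 - (-5 + L)² (z(L) = 7 - (-5 + L)*(L - 5) = 7 - (-5 + L)*(-5 + L) = 7 - (-5 + L)²)
G(j) = 116 - 2*(-5 + j)² (G(j) = 2*(51 + (7 - (-5 + j)²)) = 2*(58 - (-5 + j)²) = 116 - 2*(-5 + j)²)
((-89*(-69) + 43) + G(44)) + 268 = ((-89*(-69) + 43) + (116 - 2*(-5 + 44)²)) + 268 = ((6141 + 43) + (116 - 2*39²)) + 268 = (6184 + (116 - 2*1521)) + 268 = (6184 + (116 - 3042)) + 268 = (6184 - 2926) + 268 = 3258 + 268 = 3526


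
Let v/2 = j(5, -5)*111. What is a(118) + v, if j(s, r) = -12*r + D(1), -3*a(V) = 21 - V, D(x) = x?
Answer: 40723/3 ≈ 13574.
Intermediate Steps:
a(V) = -7 + V/3 (a(V) = -(21 - V)/3 = -7 + V/3)
j(s, r) = 1 - 12*r (j(s, r) = -12*r + 1 = 1 - 12*r)
v = 13542 (v = 2*((1 - 12*(-5))*111) = 2*((1 + 60)*111) = 2*(61*111) = 2*6771 = 13542)
a(118) + v = (-7 + (1/3)*118) + 13542 = (-7 + 118/3) + 13542 = 97/3 + 13542 = 40723/3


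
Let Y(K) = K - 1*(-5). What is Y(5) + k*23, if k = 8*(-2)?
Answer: -358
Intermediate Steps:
k = -16
Y(K) = 5 + K (Y(K) = K + 5 = 5 + K)
Y(5) + k*23 = (5 + 5) - 16*23 = 10 - 368 = -358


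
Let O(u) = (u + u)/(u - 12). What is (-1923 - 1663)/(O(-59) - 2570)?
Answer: 127303/91176 ≈ 1.3962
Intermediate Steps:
O(u) = 2*u/(-12 + u) (O(u) = (2*u)/(-12 + u) = 2*u/(-12 + u))
(-1923 - 1663)/(O(-59) - 2570) = (-1923 - 1663)/(2*(-59)/(-12 - 59) - 2570) = -3586/(2*(-59)/(-71) - 2570) = -3586/(2*(-59)*(-1/71) - 2570) = -3586/(118/71 - 2570) = -3586/(-182352/71) = -3586*(-71/182352) = 127303/91176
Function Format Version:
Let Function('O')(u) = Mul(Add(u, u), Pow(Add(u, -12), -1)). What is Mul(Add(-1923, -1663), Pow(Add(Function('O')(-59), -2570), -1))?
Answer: Rational(127303, 91176) ≈ 1.3962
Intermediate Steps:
Function('O')(u) = Mul(2, u, Pow(Add(-12, u), -1)) (Function('O')(u) = Mul(Mul(2, u), Pow(Add(-12, u), -1)) = Mul(2, u, Pow(Add(-12, u), -1)))
Mul(Add(-1923, -1663), Pow(Add(Function('O')(-59), -2570), -1)) = Mul(Add(-1923, -1663), Pow(Add(Mul(2, -59, Pow(Add(-12, -59), -1)), -2570), -1)) = Mul(-3586, Pow(Add(Mul(2, -59, Pow(-71, -1)), -2570), -1)) = Mul(-3586, Pow(Add(Mul(2, -59, Rational(-1, 71)), -2570), -1)) = Mul(-3586, Pow(Add(Rational(118, 71), -2570), -1)) = Mul(-3586, Pow(Rational(-182352, 71), -1)) = Mul(-3586, Rational(-71, 182352)) = Rational(127303, 91176)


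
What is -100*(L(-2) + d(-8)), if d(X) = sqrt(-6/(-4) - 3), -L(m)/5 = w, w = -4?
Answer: -2000 - 50*I*sqrt(6) ≈ -2000.0 - 122.47*I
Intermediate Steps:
L(m) = 20 (L(m) = -5*(-4) = 20)
d(X) = I*sqrt(6)/2 (d(X) = sqrt(-6*(-1/4) - 3) = sqrt(3/2 - 3) = sqrt(-3/2) = I*sqrt(6)/2)
-100*(L(-2) + d(-8)) = -100*(20 + I*sqrt(6)/2) = -2000 - 50*I*sqrt(6)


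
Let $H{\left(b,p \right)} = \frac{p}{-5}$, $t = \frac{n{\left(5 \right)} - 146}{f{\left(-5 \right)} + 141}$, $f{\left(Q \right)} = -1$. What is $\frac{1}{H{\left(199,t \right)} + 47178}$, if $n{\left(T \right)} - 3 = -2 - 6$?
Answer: $\frac{700}{33024751} \approx 2.1196 \cdot 10^{-5}$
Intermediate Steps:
$n{\left(T \right)} = -5$ ($n{\left(T \right)} = 3 - 8 = -5$)
$t = - \frac{151}{140}$ ($t = \frac{-5 - 146}{-1 + 141} = - \frac{151}{140} \approx -1.0786$)
$H{\left(b,p \right)} = - \frac{p}{5}$ ($H{\left(b,p \right)} = p \left(- \frac{1}{5}\right) = - \frac{p}{5}$)
$\frac{1}{H{\left(199,t \right)} + 47178} = \frac{1}{\left(- \frac{1}{5}\right) \left(- \frac{151}{140}\right) + 47178} = \frac{1}{\frac{151}{700} + 47178} = \frac{1}{\frac{33024751}{700}} = \frac{700}{33024751}$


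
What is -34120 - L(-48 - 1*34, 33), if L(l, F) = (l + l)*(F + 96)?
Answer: -12964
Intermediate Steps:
L(l, F) = 2*l*(96 + F) (L(l, F) = (2*l)*(96 + F) = 2*l*(96 + F))
-34120 - L(-48 - 1*34, 33) = -34120 - 2*(-48 - 1*34)*(96 + 33) = -34120 - 2*(-48 - 34)*129 = -34120 - 2*(-82)*129 = -34120 - 1*(-21156) = -34120 + 21156 = -12964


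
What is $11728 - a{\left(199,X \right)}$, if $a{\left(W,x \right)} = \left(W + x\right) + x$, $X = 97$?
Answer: $11335$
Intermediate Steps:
$a{\left(W,x \right)} = W + 2 x$
$11728 - a{\left(199,X \right)} = 11728 - \left(199 + 2 \cdot 97\right) = 11728 - \left(199 + 194\right) = 11728 - 393 = 11335$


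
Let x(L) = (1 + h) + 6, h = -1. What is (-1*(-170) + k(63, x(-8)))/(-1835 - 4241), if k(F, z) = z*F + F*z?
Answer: -463/3038 ≈ -0.15240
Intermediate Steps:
x(L) = 6 (x(L) = (1 - 1) + 6 = 0 + 6 = 6)
k(F, z) = 2*F*z (k(F, z) = F*z + F*z = 2*F*z)
(-1*(-170) + k(63, x(-8)))/(-1835 - 4241) = (-1*(-170) + 2*63*6)/(-1835 - 4241) = (170 + 756)/(-6076) = 926*(-1/6076) = -463/3038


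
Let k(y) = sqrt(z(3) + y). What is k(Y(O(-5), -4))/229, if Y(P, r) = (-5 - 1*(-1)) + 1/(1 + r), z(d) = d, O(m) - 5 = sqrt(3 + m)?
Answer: 2*I*sqrt(3)/687 ≈ 0.0050424*I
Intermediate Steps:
O(m) = 5 + sqrt(3 + m)
Y(P, r) = -4 + 1/(1 + r) (Y(P, r) = (-5 + 1) + 1/(1 + r) = -4 + 1/(1 + r))
k(y) = sqrt(3 + y)
k(Y(O(-5), -4))/229 = sqrt(3 + (-3 - 4*(-4))/(1 - 4))/229 = sqrt(3 + (-3 + 16)/(-3))*(1/229) = sqrt(3 - 1/3*13)*(1/229) = sqrt(3 - 13/3)*(1/229) = sqrt(-4/3)*(1/229) = (2*I*sqrt(3)/3)*(1/229) = 2*I*sqrt(3)/687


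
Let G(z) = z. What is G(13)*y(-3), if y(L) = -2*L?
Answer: 78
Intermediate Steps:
G(13)*y(-3) = 13*(-2*(-3)) = 13*6 = 78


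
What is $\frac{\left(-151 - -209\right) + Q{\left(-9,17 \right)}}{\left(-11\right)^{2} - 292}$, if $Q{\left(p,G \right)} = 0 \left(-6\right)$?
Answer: $- \frac{58}{171} \approx -0.33918$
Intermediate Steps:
$Q{\left(p,G \right)} = 0$
$\frac{\left(-151 - -209\right) + Q{\left(-9,17 \right)}}{\left(-11\right)^{2} - 292} = \frac{\left(-151 - -209\right) + 0}{\left(-11\right)^{2} - 292} = \frac{\left(-151 + 209\right) + 0}{121 - 292} = \frac{58 + 0}{-171} = 58 \left(- \frac{1}{171}\right) = - \frac{58}{171}$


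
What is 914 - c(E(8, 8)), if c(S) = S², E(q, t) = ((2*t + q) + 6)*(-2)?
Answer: -2686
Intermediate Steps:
E(q, t) = -12 - 4*t - 2*q (E(q, t) = ((q + 2*t) + 6)*(-2) = (6 + q + 2*t)*(-2) = -12 - 4*t - 2*q)
914 - c(E(8, 8)) = 914 - (-12 - 4*8 - 2*8)² = 914 - (-12 - 32 - 16)² = 914 - 1*(-60)² = 914 - 1*3600 = 914 - 3600 = -2686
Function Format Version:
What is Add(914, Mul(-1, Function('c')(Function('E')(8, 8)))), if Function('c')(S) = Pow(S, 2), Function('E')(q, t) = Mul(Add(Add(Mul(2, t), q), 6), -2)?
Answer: -2686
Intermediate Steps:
Function('E')(q, t) = Add(-12, Mul(-4, t), Mul(-2, q)) (Function('E')(q, t) = Mul(Add(Add(q, Mul(2, t)), 6), -2) = Mul(Add(6, q, Mul(2, t)), -2) = Add(-12, Mul(-4, t), Mul(-2, q)))
Add(914, Mul(-1, Function('c')(Function('E')(8, 8)))) = Add(914, Mul(-1, Pow(Add(-12, Mul(-4, 8), Mul(-2, 8)), 2))) = Add(914, Mul(-1, Pow(Add(-12, -32, -16), 2))) = Add(914, Mul(-1, Pow(-60, 2))) = Add(914, Mul(-1, 3600)) = Add(914, -3600) = -2686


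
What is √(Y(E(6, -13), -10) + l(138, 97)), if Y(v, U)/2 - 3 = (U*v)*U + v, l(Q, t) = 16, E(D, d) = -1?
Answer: 6*I*√5 ≈ 13.416*I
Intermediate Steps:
Y(v, U) = 6 + 2*v + 2*v*U² (Y(v, U) = 6 + 2*((U*v)*U + v) = 6 + 2*(v*U² + v) = 6 + 2*(v + v*U²) = 6 + (2*v + 2*v*U²) = 6 + 2*v + 2*v*U²)
√(Y(E(6, -13), -10) + l(138, 97)) = √((6 + 2*(-1) + 2*(-1)*(-10)²) + 16) = √((6 - 2 + 2*(-1)*100) + 16) = √((6 - 2 - 200) + 16) = √(-196 + 16) = √(-180) = 6*I*√5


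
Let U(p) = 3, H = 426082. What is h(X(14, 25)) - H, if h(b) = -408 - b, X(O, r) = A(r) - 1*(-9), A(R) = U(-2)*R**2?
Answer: -428374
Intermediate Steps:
A(R) = 3*R**2
X(O, r) = 9 + 3*r**2 (X(O, r) = 3*r**2 - 1*(-9) = 3*r**2 + 9 = 9 + 3*r**2)
h(X(14, 25)) - H = (-408 - (9 + 3*25**2)) - 1*426082 = (-408 - (9 + 3*625)) - 426082 = (-408 - (9 + 1875)) - 426082 = (-408 - 1*1884) - 426082 = (-408 - 1884) - 426082 = -2292 - 426082 = -428374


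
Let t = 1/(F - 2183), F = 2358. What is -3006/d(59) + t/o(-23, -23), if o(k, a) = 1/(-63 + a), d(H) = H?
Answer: -531124/10325 ≈ -51.441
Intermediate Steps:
t = 1/175 (t = 1/(2358 - 2183) = 1/175 ≈ 0.0057143)
-3006/d(59) + t/o(-23, -23) = -3006/59 + 1/(175*(1/(-63 - 23))) = -3006*1/59 + 1/(175*(1/(-86))) = -3006/59 + 1/(175*(-1/86)) = -3006/59 + (1/175)*(-86) = -3006/59 - 86/175 = -531124/10325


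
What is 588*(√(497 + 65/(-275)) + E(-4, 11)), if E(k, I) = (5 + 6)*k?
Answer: -25872 + 588*√1502710/55 ≈ -12767.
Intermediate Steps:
E(k, I) = 11*k
588*(√(497 + 65/(-275)) + E(-4, 11)) = 588*(√(497 + 65/(-275)) + 11*(-4)) = 588*(√(497 + 65*(-1/275)) - 44) = 588*(√(497 - 13/55) - 44) = 588*(√(27322/55) - 44) = 588*(√1502710/55 - 44) = 588*(-44 + √1502710/55) = -25872 + 588*√1502710/55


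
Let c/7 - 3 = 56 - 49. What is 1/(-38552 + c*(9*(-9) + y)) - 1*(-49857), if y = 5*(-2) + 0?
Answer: 2239676153/44922 ≈ 49857.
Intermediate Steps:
y = -10 (y = -10 + 0 = -10)
c = 70 (c = 21 + 7*(56 - 49) = 21 + 7*7 = 21 + 49 = 70)
1/(-38552 + c*(9*(-9) + y)) - 1*(-49857) = 1/(-38552 + 70*(9*(-9) - 10)) - 1*(-49857) = 1/(-38552 + 70*(-81 - 10)) + 49857 = 1/(-38552 + 70*(-91)) + 49857 = 1/(-38552 - 6370) + 49857 = 1/(-44922) + 49857 = -1/44922 + 49857 = 2239676153/44922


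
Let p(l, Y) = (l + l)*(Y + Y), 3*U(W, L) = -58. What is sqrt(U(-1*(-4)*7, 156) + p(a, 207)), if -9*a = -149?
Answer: sqrt(123198)/3 ≈ 117.00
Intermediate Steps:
U(W, L) = -58/3 (U(W, L) = (1/3)*(-58) = -58/3)
a = 149/9 (a = -1/9*(-149) = 149/9 ≈ 16.556)
p(l, Y) = 4*Y*l (p(l, Y) = (2*l)*(2*Y) = 4*Y*l)
sqrt(U(-1*(-4)*7, 156) + p(a, 207)) = sqrt(-58/3 + 4*207*(149/9)) = sqrt(-58/3 + 13708) = sqrt(41066/3) = sqrt(123198)/3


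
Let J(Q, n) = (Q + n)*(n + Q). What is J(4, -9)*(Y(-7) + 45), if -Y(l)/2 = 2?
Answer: 1025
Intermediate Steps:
Y(l) = -4 (Y(l) = -2*2 = -4)
J(Q, n) = (Q + n)² (J(Q, n) = (Q + n)*(Q + n) = (Q + n)²)
J(4, -9)*(Y(-7) + 45) = (4 - 9)²*(-4 + 45) = (-5)²*41 = 25*41 = 1025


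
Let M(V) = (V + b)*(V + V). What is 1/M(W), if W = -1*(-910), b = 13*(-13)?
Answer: 1/1348620 ≈ 7.4150e-7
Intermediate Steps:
b = -169
W = 910
M(V) = 2*V*(-169 + V) (M(V) = (V - 169)*(V + V) = (-169 + V)*(2*V) = 2*V*(-169 + V))
1/M(W) = 1/(2*910*(-169 + 910)) = 1/(2*910*741) = 1/1348620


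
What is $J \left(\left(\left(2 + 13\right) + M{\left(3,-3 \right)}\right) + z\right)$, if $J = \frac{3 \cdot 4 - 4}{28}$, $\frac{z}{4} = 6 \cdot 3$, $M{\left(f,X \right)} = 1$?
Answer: $\frac{176}{7} \approx 25.143$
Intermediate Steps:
$z = 72$ ($z = 4 \cdot 6 \cdot 3 = 4 \cdot 18 = 72$)
$J = \frac{2}{7}$ ($J = \left(12 - 4\right) \frac{1}{28} = 8 \cdot \frac{1}{28} = \frac{2}{7} \approx 0.28571$)
$J \left(\left(\left(2 + 13\right) + M{\left(3,-3 \right)}\right) + z\right) = \frac{2 \left(\left(\left(2 + 13\right) + 1\right) + 72\right)}{7} = \frac{2 \left(\left(15 + 1\right) + 72\right)}{7} = \frac{2 \left(16 + 72\right)}{7} = \frac{2}{7} \cdot 88 = \frac{176}{7}$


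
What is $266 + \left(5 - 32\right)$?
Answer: $239$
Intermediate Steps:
$266 + \left(5 - 32\right) = 266 - 27 = 239$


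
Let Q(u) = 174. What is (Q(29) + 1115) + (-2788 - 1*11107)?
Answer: -12606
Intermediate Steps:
(Q(29) + 1115) + (-2788 - 1*11107) = (174 + 1115) + (-2788 - 1*11107) = 1289 + (-2788 - 11107) = 1289 - 13895 = -12606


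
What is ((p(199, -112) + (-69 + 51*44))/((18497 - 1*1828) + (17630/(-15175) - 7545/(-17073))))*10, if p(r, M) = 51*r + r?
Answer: 1081497863775/143948809162 ≈ 7.5131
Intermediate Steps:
p(r, M) = 52*r
((p(199, -112) + (-69 + 51*44))/((18497 - 1*1828) + (17630/(-15175) - 7545/(-17073))))*10 = ((52*199 + (-69 + 51*44))/((18497 - 1*1828) + (17630/(-15175) - 7545/(-17073))))*10 = ((10348 + (-69 + 2244))/((18497 - 1828) + (17630*(-1/15175) - 7545*(-1/17073))))*10 = ((10348 + 2175)/(16669 + (-3526/3035 + 2515/5691)))*10 = (12523/(16669 - 12433441/17272185))*10 = (12523/(287897618324/17272185))*10 = (12523*(17272185/287897618324))*10 = (216299572755/287897618324)*10 = 1081497863775/143948809162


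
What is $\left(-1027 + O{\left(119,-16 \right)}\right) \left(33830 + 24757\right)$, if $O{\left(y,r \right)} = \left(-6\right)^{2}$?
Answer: $-58059717$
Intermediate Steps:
$O{\left(y,r \right)} = 36$
$\left(-1027 + O{\left(119,-16 \right)}\right) \left(33830 + 24757\right) = \left(-1027 + 36\right) \left(33830 + 24757\right) = \left(-991\right) 58587 = -58059717$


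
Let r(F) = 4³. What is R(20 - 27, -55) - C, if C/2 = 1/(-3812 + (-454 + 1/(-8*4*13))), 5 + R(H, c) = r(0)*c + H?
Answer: -6268087692/1774657 ≈ -3532.0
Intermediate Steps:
r(F) = 64
R(H, c) = -5 + H + 64*c (R(H, c) = -5 + (64*c + H) = -5 + (H + 64*c) = -5 + H + 64*c)
C = -832/1774657 (C = 2/(-3812 + (-454 + 1/(-8*4*13))) = 2/(-3812 + (-454 + 1/(-32*13))) = 2/(-3812 + (-454 + 1/(-416))) = 2/(-3812 + (-454 - 1/416)) = 2/(-3812 - 188865/416) = 2/(-1774657/416) = 2*(-416/1774657) = -832/1774657 ≈ -0.00046882)
R(20 - 27, -55) - C = (-5 + (20 - 27) + 64*(-55)) - 1*(-832/1774657) = (-5 - 7 - 3520) + 832/1774657 = -3532 + 832/1774657 = -6268087692/1774657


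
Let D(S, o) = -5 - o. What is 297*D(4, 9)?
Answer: -4158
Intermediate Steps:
297*D(4, 9) = 297*(-5 - 1*9) = 297*(-5 - 9) = 297*(-14) = -4158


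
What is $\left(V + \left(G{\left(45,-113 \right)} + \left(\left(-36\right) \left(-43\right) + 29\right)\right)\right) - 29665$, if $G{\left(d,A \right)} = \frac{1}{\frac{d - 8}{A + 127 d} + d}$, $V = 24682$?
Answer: $- \frac{858738960}{252127} \approx -3406.0$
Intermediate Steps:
$G{\left(d,A \right)} = \frac{1}{d + \frac{-8 + d}{A + 127 d}}$ ($G{\left(d,A \right)} = \frac{1}{\frac{-8 + d}{A + 127 d} + d} = \frac{1}{d + \frac{-8 + d}{A + 127 d}}$)
$\left(V + \left(G{\left(45,-113 \right)} + \left(\left(-36\right) \left(-43\right) + 29\right)\right)\right) - 29665 = \left(24682 + \left(\frac{-113 + 127 \cdot 45}{-8 + 45 + 127 \cdot 45^{2} - 5085} + \left(\left(-36\right) \left(-43\right) + 29\right)\right)\right) - 29665 = \left(24682 + \left(\frac{-113 + 5715}{-8 + 45 + 127 \cdot 2025 - 5085} + \left(1548 + 29\right)\right)\right) - 29665 = \left(24682 + \left(\frac{1}{-8 + 45 + 257175 - 5085} \cdot 5602 + 1577\right)\right) - 29665 = \left(24682 + \left(\frac{1}{252127} \cdot 5602 + 1577\right)\right) - 29665 = \left(24682 + \left(\frac{5602}{252127} + 1577\right)\right) - 29665 = \left(24682 + \frac{397609881}{252127}\right) - 29665 = \frac{6620608495}{252127} - 29665 = - \frac{858738960}{252127}$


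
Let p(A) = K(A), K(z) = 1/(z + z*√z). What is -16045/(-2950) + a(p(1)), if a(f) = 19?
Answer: 14419/590 ≈ 24.439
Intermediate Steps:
K(z) = 1/(z + z^(3/2))
p(A) = 1/(A + A^(3/2))
-16045/(-2950) + a(p(1)) = -16045/(-2950) + 19 = -16045*(-1/2950) + 19 = 3209/590 + 19 = 14419/590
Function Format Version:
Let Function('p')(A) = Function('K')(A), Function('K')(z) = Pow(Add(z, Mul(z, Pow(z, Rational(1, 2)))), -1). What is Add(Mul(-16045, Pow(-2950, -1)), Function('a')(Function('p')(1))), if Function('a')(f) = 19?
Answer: Rational(14419, 590) ≈ 24.439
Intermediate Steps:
Function('K')(z) = Pow(Add(z, Pow(z, Rational(3, 2))), -1)
Function('p')(A) = Pow(Add(A, Pow(A, Rational(3, 2))), -1)
Add(Mul(-16045, Pow(-2950, -1)), Function('a')(Function('p')(1))) = Add(Mul(-16045, Pow(-2950, -1)), 19) = Add(Mul(-16045, Rational(-1, 2950)), 19) = Add(Rational(3209, 590), 19) = Rational(14419, 590)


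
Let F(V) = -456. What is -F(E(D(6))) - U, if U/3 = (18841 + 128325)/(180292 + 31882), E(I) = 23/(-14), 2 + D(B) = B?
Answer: 48154923/106087 ≈ 453.92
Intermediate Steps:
D(B) = -2 + B
E(I) = -23/14 (E(I) = 23*(-1/14) = -23/14)
U = 220749/106087 (U = 3*((18841 + 128325)/(180292 + 31882)) = 3*(147166/212174) = 3*(147166*(1/212174)) = 3*(73583/106087) = 220749/106087 ≈ 2.0808)
-F(E(D(6))) - U = -1*(-456) - 1*220749/106087 = 456 - 220749/106087 = 48154923/106087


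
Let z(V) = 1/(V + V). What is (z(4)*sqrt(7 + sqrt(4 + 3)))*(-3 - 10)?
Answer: -13*sqrt(7 + sqrt(7))/8 ≈ -5.0469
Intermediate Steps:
z(V) = 1/(2*V)
(z(4)*sqrt(7 + sqrt(4 + 3)))*(-3 - 10) = (((1/2)/4)*sqrt(7 + sqrt(4 + 3)))*(-3 - 10) = (((1/2)*(1/4))*sqrt(7 + sqrt(7)))*(-13) = (sqrt(7 + sqrt(7))/8)*(-13) = -13*sqrt(7 + sqrt(7))/8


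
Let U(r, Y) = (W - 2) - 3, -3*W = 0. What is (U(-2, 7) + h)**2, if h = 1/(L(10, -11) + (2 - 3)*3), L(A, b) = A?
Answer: 1156/49 ≈ 23.592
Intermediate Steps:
W = 0 (W = -1/3*0 = 0)
U(r, Y) = -5 (U(r, Y) = (0 - 2) - 3 = -2 - 3 = -5)
h = 1/7 (h = 1/(10 + (2 - 3)*3) = 1/(10 - 1*3) = 1/(10 - 3) = 1/7 ≈ 0.14286)
(U(-2, 7) + h)**2 = (-5 + 1/7)**2 = (-34/7)**2 = 1156/49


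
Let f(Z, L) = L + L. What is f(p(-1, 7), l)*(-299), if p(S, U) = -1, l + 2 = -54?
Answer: 33488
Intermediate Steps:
l = -56 (l = -2 - 54 = -56)
f(Z, L) = 2*L
f(p(-1, 7), l)*(-299) = (2*(-56))*(-299) = -112*(-299) = 33488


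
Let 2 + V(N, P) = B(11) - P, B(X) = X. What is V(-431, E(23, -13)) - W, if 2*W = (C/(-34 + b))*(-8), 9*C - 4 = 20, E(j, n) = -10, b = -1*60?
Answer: 2663/141 ≈ 18.887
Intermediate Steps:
b = -60
C = 8/3 (C = 4/9 + (⅑)*20 = 4/9 + 20/9 = 8/3 ≈ 2.6667)
W = 16/141 (W = (((8/3)/(-34 - 60))*(-8))/2 = (((8/3)/(-94))*(-8))/2 = (-1/94*8/3*(-8))/2 = (-4/141*(-8))/2 = (½)*(32/141) = 16/141 ≈ 0.11348)
V(N, P) = 9 - P (V(N, P) = -2 + (11 - P) = 9 - P)
V(-431, E(23, -13)) - W = (9 - 1*(-10)) - 1*16/141 = (9 + 10) - 16/141 = 19 - 16/141 = 2663/141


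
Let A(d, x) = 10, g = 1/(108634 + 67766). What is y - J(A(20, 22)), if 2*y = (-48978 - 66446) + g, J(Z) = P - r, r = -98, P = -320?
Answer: -20282471999/352800 ≈ -57490.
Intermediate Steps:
g = 1/176400 ≈ 5.6689e-6
J(Z) = -222 (J(Z) = -320 - 1*(-98) = -320 + 98 = -222)
y = -20360793599/352800 (y = ((-48978 - 66446) + 1/176400)/2 = (-115424 + 1/176400)/2 = (½)*(-20360793599/176400) = -20360793599/352800 ≈ -57712.)
y - J(A(20, 22)) = -20360793599/352800 - 1*(-222) = -20360793599/352800 + 222 = -20282471999/352800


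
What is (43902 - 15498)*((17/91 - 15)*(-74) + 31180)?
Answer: 83426297328/91 ≈ 9.1677e+8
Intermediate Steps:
(43902 - 15498)*((17/91 - 15)*(-74) + 31180) = 28404*((17*(1/91) - 15)*(-74) + 31180) = 28404*((17/91 - 15)*(-74) + 31180) = 28404*(-1348/91*(-74) + 31180) = 28404*(99752/91 + 31180) = 28404*(2937132/91) = 83426297328/91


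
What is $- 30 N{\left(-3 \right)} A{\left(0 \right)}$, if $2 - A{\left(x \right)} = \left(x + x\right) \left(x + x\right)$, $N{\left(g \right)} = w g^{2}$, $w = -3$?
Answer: $1620$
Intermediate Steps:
$N{\left(g \right)} = - 3 g^{2}$
$A{\left(x \right)} = 2 - 4 x^{2}$ ($A{\left(x \right)} = 2 - \left(x + x\right) \left(x + x\right) = 2 - 2 x 2 x = 2 - 4 x^{2}$)
$- 30 N{\left(-3 \right)} A{\left(0 \right)} = - 30 \left(- 3 \left(-3\right)^{2}\right) \left(2 - 4 \cdot 0^{2}\right) = - 30 \left(\left(-3\right) 9\right) \left(2 - 0\right) = \left(-30\right) \left(-27\right) \left(2 + 0\right) = 810 \cdot 2 = 1620$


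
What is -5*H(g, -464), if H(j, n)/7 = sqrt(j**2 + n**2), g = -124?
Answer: -140*sqrt(14417) ≈ -16810.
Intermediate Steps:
H(j, n) = 7*sqrt(j**2 + n**2)
-5*H(g, -464) = -35*sqrt((-124)**2 + (-464)**2) = -35*sqrt(15376 + 215296) = -35*sqrt(230672) = -35*4*sqrt(14417) = -140*sqrt(14417)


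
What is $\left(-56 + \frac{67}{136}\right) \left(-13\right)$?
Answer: $\frac{98137}{136} \approx 721.6$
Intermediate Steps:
$\left(-56 + \frac{67}{136}\right) \left(-13\right) = \left(- \frac{7549}{136}\right) \left(-13\right) = \frac{98137}{136}$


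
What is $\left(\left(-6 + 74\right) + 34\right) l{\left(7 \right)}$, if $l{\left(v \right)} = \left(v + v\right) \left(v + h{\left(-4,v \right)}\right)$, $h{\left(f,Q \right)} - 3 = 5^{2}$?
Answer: $49980$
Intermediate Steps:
$h{\left(f,Q \right)} = 28$ ($h{\left(f,Q \right)} = 3 + 5^{2} = 3 + 25 = 28$)
$l{\left(v \right)} = 2 v \left(28 + v\right)$ ($l{\left(v \right)} = \left(v + v\right) \left(v + 28\right) = 2 v \left(28 + v\right)$)
$\left(\left(-6 + 74\right) + 34\right) l{\left(7 \right)} = \left(\left(-6 + 74\right) + 34\right) 2 \cdot 7 \left(28 + 7\right) = \left(68 + 34\right) 2 \cdot 7 \cdot 35 = 102 \cdot 490 = 49980$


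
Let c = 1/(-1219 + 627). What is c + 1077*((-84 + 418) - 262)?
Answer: 45906047/592 ≈ 77544.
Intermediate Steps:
c = -1/592 (c = 1/(-592) = -1/592 ≈ -0.0016892)
c + 1077*((-84 + 418) - 262) = -1/592 + 1077*((-84 + 418) - 262) = -1/592 + 1077*(334 - 262) = -1/592 + 1077*72 = -1/592 + 77544 = 45906047/592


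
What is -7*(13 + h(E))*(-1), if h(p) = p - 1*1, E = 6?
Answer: 126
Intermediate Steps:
h(p) = -1 + p (h(p) = p - 1 = -1 + p)
-7*(13 + h(E))*(-1) = -7*(13 + (-1 + 6))*(-1) = -7*(13 + 5)*(-1) = -7*18*(-1) = -126*(-1) = 126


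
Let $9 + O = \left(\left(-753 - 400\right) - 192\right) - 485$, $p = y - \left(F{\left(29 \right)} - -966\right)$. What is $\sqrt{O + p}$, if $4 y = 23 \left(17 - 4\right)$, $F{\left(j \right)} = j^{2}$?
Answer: $\frac{i \sqrt{14285}}{2} \approx 59.76 i$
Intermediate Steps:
$y = \frac{299}{4}$ ($y = \frac{23 \left(17 - 4\right)}{4} = \frac{23 \cdot 13}{4} = \frac{1}{4} \cdot 299 = \frac{299}{4} \approx 74.75$)
$p = - \frac{6929}{4}$ ($p = \frac{299}{4} - \left(29^{2} - -966\right) = \frac{299}{4} - \left(841 + 966\right) = \frac{299}{4} - 1807 = - \frac{6929}{4} \approx -1732.3$)
$O = -1839$ ($O = -9 - 1830 = -1839$)
$\sqrt{O + p} = \sqrt{-1839 - \frac{6929}{4}} = \sqrt{- \frac{14285}{4}} = \frac{i \sqrt{14285}}{2}$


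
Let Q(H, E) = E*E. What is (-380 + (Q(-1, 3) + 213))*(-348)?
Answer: 54984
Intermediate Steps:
Q(H, E) = E²
(-380 + (Q(-1, 3) + 213))*(-348) = (-380 + (3² + 213))*(-348) = (-380 + (9 + 213))*(-348) = (-380 + 222)*(-348) = -158*(-348) = 54984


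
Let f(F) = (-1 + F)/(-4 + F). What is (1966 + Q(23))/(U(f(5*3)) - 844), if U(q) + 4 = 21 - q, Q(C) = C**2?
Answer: -27445/9111 ≈ -3.0123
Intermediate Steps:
f(F) = (-1 + F)/(-4 + F)
U(q) = 17 - q (U(q) = -4 + (21 - q) = 17 - q)
(1966 + Q(23))/(U(f(5*3)) - 844) = (1966 + 23**2)/((17 - (-1 + 5*3)/(-4 + 5*3)) - 844) = (1966 + 529)/((17 - (-1 + 15)/(-4 + 15)) - 844) = 2495/((17 - 14/11) - 844) = 2495/(173/11 - 844) = 2495/(-9111/11) = 2495*(-11/9111) = -27445/9111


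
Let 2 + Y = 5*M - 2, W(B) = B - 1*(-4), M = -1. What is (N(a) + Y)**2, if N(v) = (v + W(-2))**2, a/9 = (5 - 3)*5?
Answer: 71487025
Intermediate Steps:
a = 90 (a = 9*((5 - 3)*5) = 9*(2*5) = 9*10 = 90)
W(B) = 4 + B (W(B) = B + 4 = 4 + B)
Y = -9 (Y = -2 + (5*(-1) - 2) = -2 + (-5 - 2) = -2 - 7 = -9)
N(v) = (2 + v)**2 (N(v) = (v + (4 - 2))**2 = (v + 2)**2 = (2 + v)**2)
(N(a) + Y)**2 = ((2 + 90)**2 - 9)**2 = (92**2 - 9)**2 = (8464 - 9)**2 = 8455**2 = 71487025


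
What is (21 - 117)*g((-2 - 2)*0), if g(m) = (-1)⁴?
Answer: -96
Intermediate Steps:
g(m) = 1
(21 - 117)*g((-2 - 2)*0) = (21 - 117)*1 = -96*1 = -96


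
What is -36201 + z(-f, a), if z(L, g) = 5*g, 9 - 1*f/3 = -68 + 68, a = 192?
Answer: -35241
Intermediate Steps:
f = 27 (f = 27 - 3*(-68 + 68) = 27 - 3*0 = 27 + 0 = 27)
-36201 + z(-f, a) = -36201 + 5*192 = -36201 + 960 = -35241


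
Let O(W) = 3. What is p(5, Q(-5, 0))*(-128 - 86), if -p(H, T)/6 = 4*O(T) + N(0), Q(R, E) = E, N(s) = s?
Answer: 15408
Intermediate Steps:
p(H, T) = -72 (p(H, T) = -6*(4*3 + 0) = -6*(12 + 0) = -6*12 = -72)
p(5, Q(-5, 0))*(-128 - 86) = -72*(-128 - 86) = -72*(-214) = 15408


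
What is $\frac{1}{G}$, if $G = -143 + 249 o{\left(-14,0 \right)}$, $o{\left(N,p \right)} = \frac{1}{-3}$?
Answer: $- \frac{1}{226} \approx -0.0044248$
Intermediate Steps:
$o{\left(N,p \right)} = - \frac{1}{3}$
$G = -226$ ($G = -143 + 249 \left(- \frac{1}{3}\right) = -143 - 83 = -226$)
$\frac{1}{G} = \frac{1}{-226} = - \frac{1}{226}$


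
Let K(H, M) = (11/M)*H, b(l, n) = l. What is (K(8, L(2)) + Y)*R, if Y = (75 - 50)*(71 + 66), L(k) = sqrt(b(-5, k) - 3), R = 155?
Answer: 530875 - 3410*I*sqrt(2) ≈ 5.3088e+5 - 4822.5*I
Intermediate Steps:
L(k) = 2*I*sqrt(2) (L(k) = sqrt(-5 - 3) = sqrt(-8) = 2*I*sqrt(2))
K(H, M) = 11*H/M
Y = 3425 (Y = 25*137 = 3425)
(K(8, L(2)) + Y)*R = (11*8/(2*I*sqrt(2)) + 3425)*155 = (11*8*(-I*sqrt(2)/4) + 3425)*155 = (-22*I*sqrt(2) + 3425)*155 = (3425 - 22*I*sqrt(2))*155 = 530875 - 3410*I*sqrt(2)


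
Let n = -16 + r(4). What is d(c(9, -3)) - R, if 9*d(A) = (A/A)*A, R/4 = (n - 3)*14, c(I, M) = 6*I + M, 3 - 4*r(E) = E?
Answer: 3251/3 ≈ 1083.7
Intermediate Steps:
r(E) = ¾ - E/4
c(I, M) = M + 6*I
n = -65/4 (n = -16 + (¾ - ¼*4) = -16 + (¾ - 1) = -16 - ¼ = -65/4 ≈ -16.250)
R = -1078 (R = 4*((-65/4 - 3)*14) = 4*(-77/4*14) = 4*(-539/2) = -1078)
d(A) = A/9 (d(A) = ((A/A)*A)/9 = (1*A)/9 = A/9)
d(c(9, -3)) - R = (-3 + 6*9)/9 - 1*(-1078) = (-3 + 54)/9 + 1078 = (⅑)*51 + 1078 = 17/3 + 1078 = 3251/3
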